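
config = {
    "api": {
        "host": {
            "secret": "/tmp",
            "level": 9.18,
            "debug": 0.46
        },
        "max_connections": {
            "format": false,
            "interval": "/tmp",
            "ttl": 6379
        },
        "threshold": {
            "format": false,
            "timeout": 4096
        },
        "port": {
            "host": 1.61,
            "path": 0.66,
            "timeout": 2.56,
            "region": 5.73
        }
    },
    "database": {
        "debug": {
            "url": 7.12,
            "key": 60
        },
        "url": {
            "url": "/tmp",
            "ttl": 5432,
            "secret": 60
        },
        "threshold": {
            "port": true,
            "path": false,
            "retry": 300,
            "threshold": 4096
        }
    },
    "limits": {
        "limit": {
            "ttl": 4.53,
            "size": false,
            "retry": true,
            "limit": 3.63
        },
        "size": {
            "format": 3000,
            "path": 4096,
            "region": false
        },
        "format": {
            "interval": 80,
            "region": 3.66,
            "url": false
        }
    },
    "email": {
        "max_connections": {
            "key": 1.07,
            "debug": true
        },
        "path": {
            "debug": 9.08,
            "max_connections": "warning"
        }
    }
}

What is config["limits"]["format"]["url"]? False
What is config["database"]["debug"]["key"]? 60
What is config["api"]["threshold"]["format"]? False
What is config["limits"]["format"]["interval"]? 80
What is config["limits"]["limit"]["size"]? False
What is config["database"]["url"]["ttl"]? 5432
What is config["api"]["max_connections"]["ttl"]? 6379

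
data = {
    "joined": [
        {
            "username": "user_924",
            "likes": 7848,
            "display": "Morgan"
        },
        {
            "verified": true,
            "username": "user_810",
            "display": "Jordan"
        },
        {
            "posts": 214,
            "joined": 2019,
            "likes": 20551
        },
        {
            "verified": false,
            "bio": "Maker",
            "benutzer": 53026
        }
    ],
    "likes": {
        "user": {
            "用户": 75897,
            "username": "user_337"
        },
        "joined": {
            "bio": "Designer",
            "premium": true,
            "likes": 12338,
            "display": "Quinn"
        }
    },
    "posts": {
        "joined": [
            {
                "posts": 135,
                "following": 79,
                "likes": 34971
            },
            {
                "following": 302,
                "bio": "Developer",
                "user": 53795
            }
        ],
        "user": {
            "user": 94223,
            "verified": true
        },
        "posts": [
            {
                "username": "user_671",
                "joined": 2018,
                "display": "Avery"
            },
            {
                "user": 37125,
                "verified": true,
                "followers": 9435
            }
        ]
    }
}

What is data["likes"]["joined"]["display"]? "Quinn"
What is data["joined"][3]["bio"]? "Maker"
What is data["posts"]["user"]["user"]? 94223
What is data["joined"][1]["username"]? "user_810"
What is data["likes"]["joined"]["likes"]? 12338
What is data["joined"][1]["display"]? "Jordan"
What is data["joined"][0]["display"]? "Morgan"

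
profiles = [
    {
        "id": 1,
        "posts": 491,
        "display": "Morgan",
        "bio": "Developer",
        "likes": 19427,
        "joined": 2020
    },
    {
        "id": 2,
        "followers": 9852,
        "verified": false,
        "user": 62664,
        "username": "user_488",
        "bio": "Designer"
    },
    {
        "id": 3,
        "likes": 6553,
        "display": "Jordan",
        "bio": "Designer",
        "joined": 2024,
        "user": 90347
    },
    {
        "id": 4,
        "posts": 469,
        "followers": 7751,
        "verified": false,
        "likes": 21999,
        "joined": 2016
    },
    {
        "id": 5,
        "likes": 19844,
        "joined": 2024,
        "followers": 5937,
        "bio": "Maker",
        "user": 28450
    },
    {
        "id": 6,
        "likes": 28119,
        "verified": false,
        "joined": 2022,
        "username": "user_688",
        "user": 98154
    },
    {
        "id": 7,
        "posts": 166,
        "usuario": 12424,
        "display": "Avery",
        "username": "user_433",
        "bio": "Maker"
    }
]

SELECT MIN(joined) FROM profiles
2016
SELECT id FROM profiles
[1, 2, 3, 4, 5, 6, 7]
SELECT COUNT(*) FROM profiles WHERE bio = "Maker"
2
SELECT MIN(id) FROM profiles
1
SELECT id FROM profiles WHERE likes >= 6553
[1, 3, 4, 5, 6]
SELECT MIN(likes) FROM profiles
6553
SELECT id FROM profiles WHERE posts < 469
[7]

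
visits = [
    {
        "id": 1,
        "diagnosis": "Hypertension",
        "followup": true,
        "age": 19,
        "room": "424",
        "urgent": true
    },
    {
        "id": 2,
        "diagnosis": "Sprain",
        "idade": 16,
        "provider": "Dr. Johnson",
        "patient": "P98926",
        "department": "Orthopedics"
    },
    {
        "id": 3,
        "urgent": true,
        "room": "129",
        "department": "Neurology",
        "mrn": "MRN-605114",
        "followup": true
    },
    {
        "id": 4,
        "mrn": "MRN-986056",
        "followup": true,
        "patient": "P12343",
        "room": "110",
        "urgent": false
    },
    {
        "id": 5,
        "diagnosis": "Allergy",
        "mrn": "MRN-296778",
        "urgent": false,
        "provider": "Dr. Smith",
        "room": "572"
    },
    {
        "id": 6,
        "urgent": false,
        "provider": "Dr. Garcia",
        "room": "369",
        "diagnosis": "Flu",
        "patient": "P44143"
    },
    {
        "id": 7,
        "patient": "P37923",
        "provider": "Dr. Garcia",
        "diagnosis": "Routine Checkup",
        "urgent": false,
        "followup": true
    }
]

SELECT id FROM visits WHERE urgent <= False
[4, 5, 6, 7]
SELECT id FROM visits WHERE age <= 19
[1]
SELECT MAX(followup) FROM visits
True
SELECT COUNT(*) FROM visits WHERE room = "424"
1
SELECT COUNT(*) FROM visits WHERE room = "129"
1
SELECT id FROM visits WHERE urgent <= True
[1, 3, 4, 5, 6, 7]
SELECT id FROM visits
[1, 2, 3, 4, 5, 6, 7]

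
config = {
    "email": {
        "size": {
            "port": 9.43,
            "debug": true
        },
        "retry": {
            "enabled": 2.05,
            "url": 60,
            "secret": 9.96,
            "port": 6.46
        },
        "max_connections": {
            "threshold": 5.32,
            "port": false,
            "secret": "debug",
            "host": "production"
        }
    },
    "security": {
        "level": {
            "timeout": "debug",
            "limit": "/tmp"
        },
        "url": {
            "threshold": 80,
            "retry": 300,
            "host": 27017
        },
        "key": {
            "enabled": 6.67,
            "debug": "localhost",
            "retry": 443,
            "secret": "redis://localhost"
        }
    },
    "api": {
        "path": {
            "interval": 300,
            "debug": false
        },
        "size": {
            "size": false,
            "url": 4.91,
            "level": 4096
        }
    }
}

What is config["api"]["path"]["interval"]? 300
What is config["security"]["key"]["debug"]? "localhost"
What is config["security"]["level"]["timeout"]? "debug"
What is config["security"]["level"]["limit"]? "/tmp"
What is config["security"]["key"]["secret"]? "redis://localhost"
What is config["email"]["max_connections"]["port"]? False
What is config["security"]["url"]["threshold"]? 80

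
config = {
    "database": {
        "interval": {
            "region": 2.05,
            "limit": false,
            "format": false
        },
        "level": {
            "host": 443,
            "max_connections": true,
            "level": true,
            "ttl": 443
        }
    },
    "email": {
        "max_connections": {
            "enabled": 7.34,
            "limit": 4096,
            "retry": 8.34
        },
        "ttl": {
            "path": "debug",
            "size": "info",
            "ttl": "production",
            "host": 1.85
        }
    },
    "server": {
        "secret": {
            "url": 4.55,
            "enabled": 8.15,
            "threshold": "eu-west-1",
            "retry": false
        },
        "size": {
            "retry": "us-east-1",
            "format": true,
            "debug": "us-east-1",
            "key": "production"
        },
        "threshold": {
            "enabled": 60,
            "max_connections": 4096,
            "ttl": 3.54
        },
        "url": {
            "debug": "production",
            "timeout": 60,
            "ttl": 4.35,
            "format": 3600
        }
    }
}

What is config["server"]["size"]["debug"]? "us-east-1"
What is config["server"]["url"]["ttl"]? 4.35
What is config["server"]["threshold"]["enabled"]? 60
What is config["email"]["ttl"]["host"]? 1.85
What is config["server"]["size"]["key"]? "production"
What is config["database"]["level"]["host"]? 443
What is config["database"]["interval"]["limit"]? False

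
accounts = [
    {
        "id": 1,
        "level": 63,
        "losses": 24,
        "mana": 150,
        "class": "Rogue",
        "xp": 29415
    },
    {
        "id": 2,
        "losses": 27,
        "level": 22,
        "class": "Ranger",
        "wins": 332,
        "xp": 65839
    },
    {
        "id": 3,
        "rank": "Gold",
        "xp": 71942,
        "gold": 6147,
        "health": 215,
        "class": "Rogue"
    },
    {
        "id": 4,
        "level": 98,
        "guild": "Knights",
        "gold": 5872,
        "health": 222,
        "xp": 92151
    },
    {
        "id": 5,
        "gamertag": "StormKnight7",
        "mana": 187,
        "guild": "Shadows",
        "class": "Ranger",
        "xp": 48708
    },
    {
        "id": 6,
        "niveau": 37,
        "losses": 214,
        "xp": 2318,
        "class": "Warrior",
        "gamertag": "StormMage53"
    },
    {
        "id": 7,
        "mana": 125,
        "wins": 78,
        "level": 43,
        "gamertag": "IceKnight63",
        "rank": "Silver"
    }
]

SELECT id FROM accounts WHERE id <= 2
[1, 2]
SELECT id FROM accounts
[1, 2, 3, 4, 5, 6, 7]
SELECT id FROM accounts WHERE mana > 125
[1, 5]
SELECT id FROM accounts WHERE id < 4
[1, 2, 3]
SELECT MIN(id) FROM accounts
1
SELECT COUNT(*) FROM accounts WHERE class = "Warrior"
1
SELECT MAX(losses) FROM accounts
214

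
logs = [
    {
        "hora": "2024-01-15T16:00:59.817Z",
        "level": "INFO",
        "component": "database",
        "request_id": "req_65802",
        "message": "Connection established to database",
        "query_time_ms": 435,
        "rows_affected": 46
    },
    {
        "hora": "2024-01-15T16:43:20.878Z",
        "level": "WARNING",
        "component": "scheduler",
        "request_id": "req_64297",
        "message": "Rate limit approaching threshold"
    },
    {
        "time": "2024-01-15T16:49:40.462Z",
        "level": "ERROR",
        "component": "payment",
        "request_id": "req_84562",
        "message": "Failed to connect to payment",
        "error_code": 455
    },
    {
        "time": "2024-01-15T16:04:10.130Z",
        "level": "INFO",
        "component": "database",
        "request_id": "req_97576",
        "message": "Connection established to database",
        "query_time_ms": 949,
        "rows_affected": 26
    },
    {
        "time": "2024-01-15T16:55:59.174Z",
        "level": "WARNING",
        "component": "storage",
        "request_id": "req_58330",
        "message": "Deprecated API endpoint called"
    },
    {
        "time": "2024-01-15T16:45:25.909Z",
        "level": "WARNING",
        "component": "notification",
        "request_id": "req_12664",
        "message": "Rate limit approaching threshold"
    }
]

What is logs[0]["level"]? "INFO"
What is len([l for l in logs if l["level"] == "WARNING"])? 3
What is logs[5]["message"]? "Rate limit approaching threshold"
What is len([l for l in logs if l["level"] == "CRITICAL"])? 0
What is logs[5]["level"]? "WARNING"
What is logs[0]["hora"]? "2024-01-15T16:00:59.817Z"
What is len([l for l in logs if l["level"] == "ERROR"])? 1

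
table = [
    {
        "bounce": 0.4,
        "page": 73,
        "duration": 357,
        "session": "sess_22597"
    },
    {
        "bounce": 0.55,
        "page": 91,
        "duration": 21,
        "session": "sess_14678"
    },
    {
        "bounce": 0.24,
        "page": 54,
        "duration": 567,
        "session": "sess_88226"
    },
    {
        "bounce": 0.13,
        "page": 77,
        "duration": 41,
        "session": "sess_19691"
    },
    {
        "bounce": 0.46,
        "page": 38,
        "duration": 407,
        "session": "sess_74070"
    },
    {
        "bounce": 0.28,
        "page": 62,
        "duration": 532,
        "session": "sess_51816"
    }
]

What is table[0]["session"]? "sess_22597"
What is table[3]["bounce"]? 0.13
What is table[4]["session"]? "sess_74070"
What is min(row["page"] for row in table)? 38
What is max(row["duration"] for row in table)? 567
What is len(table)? 6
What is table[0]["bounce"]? 0.4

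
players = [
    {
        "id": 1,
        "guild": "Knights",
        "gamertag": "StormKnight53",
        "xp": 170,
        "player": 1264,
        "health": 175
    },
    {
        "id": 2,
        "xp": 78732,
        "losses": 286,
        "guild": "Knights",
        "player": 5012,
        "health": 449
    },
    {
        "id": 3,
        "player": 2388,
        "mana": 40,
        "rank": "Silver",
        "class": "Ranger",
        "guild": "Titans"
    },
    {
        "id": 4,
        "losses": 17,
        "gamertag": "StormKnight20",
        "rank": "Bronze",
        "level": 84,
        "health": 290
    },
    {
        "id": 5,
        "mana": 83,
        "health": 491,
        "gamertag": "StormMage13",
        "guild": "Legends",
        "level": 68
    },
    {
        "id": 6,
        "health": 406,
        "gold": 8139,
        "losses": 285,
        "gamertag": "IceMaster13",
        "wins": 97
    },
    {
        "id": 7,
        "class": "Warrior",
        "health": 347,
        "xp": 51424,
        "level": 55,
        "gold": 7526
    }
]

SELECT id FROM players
[1, 2, 3, 4, 5, 6, 7]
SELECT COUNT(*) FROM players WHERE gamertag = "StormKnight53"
1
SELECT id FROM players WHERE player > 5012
[]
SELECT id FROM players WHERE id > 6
[7]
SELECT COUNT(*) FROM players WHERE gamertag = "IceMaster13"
1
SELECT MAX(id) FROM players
7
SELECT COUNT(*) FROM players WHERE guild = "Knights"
2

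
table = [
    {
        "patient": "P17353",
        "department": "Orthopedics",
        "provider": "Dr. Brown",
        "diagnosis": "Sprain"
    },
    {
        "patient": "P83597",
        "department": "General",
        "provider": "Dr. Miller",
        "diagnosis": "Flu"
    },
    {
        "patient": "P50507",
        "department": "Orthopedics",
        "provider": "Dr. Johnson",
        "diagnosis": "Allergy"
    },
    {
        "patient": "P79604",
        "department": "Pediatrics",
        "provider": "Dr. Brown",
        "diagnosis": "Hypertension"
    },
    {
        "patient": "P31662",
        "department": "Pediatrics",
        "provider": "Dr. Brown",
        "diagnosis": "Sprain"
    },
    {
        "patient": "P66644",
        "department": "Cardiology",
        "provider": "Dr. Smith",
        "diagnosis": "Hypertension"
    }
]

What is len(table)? 6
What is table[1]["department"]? "General"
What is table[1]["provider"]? "Dr. Miller"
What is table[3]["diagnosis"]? "Hypertension"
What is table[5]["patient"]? "P66644"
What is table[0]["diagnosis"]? "Sprain"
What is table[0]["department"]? "Orthopedics"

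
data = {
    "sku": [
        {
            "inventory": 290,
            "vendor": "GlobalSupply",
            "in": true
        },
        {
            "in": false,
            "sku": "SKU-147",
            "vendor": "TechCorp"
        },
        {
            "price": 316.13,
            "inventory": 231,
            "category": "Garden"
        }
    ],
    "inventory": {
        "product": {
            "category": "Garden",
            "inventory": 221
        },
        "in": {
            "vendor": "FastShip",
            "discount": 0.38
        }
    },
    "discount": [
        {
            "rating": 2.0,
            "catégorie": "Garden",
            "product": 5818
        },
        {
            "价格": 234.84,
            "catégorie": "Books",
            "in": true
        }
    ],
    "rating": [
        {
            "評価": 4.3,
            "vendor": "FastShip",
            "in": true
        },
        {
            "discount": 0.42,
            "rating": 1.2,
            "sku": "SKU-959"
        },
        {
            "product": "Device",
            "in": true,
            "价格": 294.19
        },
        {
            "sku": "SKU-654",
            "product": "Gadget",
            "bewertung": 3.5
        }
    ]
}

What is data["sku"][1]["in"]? False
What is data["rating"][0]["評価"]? 4.3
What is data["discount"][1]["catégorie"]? "Books"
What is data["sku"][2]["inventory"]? 231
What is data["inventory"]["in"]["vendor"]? "FastShip"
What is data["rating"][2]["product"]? "Device"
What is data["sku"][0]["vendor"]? "GlobalSupply"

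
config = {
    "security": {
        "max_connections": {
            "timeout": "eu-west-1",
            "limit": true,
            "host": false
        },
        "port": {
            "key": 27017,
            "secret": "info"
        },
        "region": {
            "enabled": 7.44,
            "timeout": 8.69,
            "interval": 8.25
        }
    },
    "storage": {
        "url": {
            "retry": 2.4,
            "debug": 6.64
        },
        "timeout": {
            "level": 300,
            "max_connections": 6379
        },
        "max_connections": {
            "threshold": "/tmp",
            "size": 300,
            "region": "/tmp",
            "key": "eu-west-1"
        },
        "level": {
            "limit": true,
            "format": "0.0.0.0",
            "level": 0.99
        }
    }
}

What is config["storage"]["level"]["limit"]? True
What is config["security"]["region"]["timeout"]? 8.69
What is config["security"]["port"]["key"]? 27017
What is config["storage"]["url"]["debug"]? 6.64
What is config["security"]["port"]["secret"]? "info"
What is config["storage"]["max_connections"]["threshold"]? "/tmp"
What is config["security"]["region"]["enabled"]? 7.44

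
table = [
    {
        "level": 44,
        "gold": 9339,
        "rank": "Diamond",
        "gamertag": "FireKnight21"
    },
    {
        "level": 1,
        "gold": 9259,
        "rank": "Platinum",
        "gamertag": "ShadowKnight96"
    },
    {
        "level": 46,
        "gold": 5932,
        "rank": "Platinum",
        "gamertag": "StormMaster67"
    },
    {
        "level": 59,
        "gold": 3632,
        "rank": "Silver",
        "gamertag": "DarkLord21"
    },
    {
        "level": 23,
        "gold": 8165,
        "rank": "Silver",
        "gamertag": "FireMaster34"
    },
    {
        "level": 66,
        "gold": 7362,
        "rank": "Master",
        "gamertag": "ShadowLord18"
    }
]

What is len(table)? 6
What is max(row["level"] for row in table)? 66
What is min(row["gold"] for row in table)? 3632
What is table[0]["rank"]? "Diamond"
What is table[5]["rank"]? "Master"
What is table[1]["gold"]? 9259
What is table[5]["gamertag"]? "ShadowLord18"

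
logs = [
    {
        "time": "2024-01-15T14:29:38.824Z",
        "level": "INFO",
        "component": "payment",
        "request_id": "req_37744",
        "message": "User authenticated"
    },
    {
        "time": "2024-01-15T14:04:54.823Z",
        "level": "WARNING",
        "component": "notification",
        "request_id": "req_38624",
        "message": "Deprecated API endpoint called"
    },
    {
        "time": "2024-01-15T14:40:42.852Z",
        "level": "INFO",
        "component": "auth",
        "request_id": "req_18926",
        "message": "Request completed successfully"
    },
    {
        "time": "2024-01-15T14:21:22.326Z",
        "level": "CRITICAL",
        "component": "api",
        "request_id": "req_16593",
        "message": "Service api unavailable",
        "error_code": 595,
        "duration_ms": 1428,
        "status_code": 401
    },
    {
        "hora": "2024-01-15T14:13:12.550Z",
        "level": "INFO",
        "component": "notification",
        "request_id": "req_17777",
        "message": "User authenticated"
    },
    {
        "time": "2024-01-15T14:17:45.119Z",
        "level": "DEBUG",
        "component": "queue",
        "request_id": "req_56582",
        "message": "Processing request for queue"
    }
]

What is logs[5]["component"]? "queue"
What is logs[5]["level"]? "DEBUG"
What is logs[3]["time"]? "2024-01-15T14:21:22.326Z"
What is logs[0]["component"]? "payment"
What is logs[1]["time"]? "2024-01-15T14:04:54.823Z"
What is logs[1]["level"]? "WARNING"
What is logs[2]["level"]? "INFO"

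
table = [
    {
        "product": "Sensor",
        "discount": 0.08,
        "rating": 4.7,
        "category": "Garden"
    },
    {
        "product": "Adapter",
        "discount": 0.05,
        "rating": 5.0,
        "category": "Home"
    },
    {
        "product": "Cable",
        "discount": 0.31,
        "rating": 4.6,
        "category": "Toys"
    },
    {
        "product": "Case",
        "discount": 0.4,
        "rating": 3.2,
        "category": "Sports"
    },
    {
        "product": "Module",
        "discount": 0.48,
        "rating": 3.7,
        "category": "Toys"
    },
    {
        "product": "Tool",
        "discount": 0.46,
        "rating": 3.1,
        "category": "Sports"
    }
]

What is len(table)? 6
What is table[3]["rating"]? 3.2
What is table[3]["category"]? "Sports"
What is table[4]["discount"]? 0.48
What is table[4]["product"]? "Module"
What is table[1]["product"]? "Adapter"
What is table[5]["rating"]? 3.1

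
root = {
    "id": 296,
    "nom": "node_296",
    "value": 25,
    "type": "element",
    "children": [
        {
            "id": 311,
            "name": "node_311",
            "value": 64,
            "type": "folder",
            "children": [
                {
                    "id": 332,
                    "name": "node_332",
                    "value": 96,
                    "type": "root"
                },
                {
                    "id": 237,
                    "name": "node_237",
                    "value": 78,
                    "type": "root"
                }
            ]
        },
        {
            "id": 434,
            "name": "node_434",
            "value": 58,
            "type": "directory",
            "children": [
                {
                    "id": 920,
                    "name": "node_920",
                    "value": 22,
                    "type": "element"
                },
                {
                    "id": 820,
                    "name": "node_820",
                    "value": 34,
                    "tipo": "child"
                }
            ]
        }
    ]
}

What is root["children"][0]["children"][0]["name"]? "node_332"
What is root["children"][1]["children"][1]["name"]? "node_820"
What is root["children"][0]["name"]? "node_311"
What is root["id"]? 296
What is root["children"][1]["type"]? "directory"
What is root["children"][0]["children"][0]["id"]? 332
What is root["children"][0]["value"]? 64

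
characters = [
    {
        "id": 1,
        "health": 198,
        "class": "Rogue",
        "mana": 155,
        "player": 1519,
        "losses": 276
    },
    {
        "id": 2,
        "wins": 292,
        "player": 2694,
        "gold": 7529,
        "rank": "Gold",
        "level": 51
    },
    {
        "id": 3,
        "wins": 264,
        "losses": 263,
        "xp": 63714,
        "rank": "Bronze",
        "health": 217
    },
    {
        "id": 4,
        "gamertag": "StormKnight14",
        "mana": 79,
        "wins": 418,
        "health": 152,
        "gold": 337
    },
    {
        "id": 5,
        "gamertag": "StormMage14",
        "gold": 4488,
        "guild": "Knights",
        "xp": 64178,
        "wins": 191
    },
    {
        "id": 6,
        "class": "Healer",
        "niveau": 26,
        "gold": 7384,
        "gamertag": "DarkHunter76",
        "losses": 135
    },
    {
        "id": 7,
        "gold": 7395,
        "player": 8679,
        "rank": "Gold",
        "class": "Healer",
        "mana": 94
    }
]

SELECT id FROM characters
[1, 2, 3, 4, 5, 6, 7]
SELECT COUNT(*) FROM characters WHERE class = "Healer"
2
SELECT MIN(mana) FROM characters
79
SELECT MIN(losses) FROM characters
135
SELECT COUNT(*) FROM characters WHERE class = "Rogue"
1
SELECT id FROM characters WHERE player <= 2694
[1, 2]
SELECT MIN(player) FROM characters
1519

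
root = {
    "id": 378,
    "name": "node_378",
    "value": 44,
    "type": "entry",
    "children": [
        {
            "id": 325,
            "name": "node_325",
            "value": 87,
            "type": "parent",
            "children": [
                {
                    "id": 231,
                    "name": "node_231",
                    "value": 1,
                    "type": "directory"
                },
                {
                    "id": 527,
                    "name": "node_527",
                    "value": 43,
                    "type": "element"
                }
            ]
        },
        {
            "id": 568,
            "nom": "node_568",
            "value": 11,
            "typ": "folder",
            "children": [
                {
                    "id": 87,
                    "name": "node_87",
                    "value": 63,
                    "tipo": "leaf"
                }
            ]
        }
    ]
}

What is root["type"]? "entry"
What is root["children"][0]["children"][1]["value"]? 43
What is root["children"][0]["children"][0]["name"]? "node_231"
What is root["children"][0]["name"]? "node_325"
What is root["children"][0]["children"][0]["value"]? 1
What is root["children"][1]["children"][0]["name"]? "node_87"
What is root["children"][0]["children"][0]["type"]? "directory"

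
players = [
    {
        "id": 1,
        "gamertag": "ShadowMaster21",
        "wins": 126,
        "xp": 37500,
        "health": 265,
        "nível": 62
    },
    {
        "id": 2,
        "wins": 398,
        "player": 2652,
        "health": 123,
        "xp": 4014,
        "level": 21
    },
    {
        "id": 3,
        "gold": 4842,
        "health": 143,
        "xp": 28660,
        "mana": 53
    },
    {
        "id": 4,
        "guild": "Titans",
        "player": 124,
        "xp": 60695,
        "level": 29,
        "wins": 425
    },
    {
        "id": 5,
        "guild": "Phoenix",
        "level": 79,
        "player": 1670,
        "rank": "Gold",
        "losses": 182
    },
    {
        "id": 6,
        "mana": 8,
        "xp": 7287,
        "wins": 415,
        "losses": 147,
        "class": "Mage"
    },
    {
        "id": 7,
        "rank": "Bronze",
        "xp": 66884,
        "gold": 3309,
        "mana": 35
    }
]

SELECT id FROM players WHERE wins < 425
[1, 2, 6]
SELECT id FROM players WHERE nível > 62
[]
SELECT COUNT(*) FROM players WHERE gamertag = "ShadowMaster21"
1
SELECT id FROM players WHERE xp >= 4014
[1, 2, 3, 4, 6, 7]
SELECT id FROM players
[1, 2, 3, 4, 5, 6, 7]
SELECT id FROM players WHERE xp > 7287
[1, 3, 4, 7]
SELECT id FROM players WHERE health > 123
[1, 3]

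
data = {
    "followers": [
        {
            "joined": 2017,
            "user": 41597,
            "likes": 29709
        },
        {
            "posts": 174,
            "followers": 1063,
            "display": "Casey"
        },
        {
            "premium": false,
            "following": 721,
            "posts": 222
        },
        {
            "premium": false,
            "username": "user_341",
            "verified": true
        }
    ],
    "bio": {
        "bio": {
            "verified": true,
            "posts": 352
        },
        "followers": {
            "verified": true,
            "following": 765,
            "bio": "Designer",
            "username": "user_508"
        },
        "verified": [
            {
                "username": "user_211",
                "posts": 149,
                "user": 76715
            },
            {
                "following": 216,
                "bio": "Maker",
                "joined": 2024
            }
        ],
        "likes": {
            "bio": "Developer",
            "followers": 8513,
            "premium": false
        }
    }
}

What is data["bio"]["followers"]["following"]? 765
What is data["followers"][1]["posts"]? 174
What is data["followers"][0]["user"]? 41597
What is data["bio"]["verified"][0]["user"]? 76715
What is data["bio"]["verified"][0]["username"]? "user_211"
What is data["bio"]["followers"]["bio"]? "Designer"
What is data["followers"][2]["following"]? 721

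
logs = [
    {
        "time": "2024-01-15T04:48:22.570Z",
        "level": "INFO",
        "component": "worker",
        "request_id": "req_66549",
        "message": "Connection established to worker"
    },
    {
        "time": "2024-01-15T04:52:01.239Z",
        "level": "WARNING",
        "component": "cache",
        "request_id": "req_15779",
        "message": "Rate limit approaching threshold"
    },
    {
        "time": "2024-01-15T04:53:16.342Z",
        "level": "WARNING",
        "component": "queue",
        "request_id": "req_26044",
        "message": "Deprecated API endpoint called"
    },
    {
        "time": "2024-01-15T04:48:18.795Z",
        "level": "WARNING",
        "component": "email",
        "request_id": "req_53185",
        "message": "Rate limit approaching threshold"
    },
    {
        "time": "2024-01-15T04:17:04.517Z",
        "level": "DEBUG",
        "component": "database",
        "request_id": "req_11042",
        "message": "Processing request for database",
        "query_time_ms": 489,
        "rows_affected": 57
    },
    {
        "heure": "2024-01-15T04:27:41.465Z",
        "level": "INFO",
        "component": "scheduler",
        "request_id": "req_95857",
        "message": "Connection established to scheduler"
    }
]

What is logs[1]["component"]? "cache"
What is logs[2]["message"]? "Deprecated API endpoint called"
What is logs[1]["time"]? "2024-01-15T04:52:01.239Z"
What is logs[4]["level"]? "DEBUG"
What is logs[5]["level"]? "INFO"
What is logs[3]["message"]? "Rate limit approaching threshold"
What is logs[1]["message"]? "Rate limit approaching threshold"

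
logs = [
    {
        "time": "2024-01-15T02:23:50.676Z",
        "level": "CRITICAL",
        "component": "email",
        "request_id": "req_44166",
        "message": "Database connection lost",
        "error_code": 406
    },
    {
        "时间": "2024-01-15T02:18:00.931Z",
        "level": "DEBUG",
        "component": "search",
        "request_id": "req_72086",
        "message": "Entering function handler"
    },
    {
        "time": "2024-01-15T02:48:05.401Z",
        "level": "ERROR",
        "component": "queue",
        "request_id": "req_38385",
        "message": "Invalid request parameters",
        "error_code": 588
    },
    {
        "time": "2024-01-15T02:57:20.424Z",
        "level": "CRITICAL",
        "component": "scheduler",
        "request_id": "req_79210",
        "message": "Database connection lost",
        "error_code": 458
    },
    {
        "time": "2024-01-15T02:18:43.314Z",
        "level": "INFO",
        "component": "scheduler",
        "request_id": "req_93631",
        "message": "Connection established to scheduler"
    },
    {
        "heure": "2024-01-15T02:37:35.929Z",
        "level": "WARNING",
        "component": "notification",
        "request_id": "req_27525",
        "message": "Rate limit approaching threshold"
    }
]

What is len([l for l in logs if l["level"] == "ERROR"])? 1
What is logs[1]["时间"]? "2024-01-15T02:18:00.931Z"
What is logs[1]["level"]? "DEBUG"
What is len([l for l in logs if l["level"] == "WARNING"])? 1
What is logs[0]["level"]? "CRITICAL"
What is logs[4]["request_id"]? "req_93631"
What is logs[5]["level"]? "WARNING"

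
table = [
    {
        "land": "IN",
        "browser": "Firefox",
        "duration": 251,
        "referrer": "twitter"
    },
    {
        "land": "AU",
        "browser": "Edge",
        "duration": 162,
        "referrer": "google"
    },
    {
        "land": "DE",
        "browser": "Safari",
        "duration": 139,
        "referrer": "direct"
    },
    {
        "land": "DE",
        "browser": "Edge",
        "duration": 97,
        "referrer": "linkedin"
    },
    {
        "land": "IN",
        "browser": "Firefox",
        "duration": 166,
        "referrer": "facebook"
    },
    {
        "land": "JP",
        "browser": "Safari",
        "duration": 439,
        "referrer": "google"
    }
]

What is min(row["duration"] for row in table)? 97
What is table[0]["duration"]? 251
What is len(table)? 6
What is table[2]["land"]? "DE"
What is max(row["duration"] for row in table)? 439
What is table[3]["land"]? "DE"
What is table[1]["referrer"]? "google"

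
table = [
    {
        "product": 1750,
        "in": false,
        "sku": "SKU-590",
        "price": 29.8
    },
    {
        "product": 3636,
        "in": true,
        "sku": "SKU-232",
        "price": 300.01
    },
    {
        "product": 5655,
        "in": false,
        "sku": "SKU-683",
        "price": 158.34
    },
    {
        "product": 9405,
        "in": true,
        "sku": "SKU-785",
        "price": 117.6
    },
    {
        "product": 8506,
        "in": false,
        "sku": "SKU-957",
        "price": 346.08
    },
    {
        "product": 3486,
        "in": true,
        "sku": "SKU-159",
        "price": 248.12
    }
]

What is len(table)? 6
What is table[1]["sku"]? "SKU-232"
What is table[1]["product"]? 3636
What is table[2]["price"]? 158.34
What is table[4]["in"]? False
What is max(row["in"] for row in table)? True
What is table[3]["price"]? 117.6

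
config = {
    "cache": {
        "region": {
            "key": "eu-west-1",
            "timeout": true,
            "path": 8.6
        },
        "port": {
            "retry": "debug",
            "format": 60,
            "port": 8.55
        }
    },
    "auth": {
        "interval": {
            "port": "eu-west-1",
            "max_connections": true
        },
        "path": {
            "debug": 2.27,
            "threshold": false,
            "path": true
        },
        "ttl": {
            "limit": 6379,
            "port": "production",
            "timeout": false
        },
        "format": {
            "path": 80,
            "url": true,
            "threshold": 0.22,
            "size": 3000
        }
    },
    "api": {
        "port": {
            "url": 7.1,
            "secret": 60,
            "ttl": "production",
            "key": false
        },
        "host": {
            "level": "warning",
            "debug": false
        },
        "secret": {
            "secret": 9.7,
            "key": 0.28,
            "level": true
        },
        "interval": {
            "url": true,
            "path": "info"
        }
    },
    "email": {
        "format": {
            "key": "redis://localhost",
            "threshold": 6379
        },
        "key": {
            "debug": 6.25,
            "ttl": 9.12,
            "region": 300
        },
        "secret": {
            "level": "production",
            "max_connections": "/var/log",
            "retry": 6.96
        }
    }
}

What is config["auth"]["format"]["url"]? True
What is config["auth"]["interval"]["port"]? "eu-west-1"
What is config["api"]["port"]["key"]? False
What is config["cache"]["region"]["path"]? 8.6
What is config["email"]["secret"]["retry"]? 6.96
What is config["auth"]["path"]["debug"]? 2.27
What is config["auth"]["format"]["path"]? 80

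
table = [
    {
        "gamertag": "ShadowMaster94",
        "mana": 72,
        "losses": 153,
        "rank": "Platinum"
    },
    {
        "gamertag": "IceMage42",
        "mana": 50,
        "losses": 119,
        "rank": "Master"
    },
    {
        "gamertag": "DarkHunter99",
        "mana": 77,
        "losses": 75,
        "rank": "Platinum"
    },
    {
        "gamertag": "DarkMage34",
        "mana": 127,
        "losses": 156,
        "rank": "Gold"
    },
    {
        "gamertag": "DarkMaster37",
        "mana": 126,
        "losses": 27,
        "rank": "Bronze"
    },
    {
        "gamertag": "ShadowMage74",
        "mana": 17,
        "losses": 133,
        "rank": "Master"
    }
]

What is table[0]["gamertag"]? "ShadowMaster94"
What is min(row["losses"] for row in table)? 27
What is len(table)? 6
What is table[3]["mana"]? 127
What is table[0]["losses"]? 153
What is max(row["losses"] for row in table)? 156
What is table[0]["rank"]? "Platinum"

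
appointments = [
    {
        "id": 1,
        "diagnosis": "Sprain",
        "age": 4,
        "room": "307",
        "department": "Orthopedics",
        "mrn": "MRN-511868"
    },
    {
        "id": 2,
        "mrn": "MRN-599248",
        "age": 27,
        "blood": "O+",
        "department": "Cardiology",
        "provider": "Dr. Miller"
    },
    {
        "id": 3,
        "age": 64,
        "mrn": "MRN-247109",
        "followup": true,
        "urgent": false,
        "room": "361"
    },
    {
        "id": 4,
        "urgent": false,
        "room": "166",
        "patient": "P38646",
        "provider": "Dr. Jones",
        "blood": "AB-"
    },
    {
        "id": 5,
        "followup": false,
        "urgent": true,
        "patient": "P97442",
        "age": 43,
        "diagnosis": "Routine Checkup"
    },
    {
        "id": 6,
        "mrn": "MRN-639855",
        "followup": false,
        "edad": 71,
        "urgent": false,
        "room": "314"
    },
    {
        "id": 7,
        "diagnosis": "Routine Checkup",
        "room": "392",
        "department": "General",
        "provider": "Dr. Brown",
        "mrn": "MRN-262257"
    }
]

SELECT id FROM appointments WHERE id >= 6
[6, 7]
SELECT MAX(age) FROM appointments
64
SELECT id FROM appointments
[1, 2, 3, 4, 5, 6, 7]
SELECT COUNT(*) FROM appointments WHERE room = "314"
1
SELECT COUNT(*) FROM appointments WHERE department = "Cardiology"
1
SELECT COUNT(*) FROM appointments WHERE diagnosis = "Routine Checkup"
2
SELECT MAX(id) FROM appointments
7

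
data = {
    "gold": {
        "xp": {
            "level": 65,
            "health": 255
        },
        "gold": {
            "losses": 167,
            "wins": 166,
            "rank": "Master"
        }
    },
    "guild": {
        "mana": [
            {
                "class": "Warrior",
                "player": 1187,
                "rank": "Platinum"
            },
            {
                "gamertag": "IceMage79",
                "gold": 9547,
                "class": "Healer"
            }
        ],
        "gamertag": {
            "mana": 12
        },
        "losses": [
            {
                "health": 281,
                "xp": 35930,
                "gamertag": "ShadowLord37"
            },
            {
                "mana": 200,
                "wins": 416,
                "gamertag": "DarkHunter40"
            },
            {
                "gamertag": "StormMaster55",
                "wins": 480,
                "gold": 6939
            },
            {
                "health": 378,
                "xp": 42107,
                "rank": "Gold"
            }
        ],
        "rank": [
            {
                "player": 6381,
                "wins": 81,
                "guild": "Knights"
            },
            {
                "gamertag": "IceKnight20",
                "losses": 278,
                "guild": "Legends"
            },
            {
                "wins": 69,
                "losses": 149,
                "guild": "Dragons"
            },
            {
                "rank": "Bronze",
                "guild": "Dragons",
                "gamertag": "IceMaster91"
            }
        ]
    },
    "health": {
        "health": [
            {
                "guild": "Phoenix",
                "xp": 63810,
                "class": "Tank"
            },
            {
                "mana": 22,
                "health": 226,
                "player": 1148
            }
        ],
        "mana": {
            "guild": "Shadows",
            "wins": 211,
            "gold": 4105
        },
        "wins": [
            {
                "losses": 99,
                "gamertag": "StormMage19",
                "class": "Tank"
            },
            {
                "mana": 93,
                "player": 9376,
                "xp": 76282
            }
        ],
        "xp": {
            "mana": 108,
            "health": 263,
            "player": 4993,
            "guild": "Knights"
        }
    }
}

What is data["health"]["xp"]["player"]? 4993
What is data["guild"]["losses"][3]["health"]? 378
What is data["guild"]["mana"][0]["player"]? 1187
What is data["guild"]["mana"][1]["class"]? "Healer"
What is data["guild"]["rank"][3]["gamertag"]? "IceMaster91"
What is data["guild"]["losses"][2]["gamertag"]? "StormMaster55"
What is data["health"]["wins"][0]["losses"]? 99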